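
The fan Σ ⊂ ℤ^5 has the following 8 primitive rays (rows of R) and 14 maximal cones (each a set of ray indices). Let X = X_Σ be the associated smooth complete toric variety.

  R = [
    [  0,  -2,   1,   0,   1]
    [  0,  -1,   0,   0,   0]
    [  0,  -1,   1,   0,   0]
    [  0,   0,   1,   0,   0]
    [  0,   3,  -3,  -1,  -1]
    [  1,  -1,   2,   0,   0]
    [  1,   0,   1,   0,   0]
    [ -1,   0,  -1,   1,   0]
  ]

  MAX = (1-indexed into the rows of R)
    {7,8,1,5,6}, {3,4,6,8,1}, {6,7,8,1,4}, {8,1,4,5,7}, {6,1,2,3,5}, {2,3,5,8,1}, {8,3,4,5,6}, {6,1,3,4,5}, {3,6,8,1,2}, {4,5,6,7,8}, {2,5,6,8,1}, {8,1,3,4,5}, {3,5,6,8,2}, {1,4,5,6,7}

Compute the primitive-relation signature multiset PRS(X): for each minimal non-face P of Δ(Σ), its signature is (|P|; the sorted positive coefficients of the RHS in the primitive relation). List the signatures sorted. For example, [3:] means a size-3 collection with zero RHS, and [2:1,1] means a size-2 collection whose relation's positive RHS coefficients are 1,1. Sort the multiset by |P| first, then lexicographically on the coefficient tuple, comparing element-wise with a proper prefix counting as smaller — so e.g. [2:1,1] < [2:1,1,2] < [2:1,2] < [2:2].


The 5 primitive collections of Σ (r=8, n=5):

  • {2,4}:  v_{2} + v_{4} = v_{3}  ⇒ sig = [2:1]
  • {3,7}:  v_{3} + v_{7} = v_{6}  ⇒ sig = [2:1]
  • {2,7}:  v_{2} + v_{7} = v_{1} + v_{5} + 2·v_{6} + v_{8}  ⇒ sig = [2:1,1,1,2]
  • {1,4,5,6,8}:  v_{1} + v_{4} + v_{5} + v_{6} + v_{8} = 0  ⇒ sig = [5:]
  • {1,3,5,6,8}:  v_{1} + v_{3} + v_{5} + v_{6} + v_{8} = v_{2}  ⇒ sig = [5:1]

Signatures (|P|; sorted positive RHS coefficients), sorted:
    |P|=2: 3 collections, coeffs (1), (1), (1,1,1,2)
    |P|=5: 2 collections, coeffs (), (1)


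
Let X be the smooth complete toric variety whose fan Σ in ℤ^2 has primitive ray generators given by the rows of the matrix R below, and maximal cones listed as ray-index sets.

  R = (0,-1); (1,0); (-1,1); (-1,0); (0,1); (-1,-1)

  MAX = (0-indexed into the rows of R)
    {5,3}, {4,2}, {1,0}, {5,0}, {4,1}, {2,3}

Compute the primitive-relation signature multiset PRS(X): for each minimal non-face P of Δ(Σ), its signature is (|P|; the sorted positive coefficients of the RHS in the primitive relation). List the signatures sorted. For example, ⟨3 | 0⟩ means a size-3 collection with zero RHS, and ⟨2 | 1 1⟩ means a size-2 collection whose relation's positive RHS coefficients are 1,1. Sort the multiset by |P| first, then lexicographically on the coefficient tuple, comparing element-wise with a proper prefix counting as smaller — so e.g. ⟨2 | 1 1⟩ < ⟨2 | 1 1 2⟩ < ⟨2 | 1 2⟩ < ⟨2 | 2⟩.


The 9 primitive collections of Σ (r=6, n=2):

  P = {0,4}:  v_{0} + v_{4} = 0 ; sig = ⟨2 | 0⟩
  P = {1,3}:  v_{1} + v_{3} = 0 ; sig = ⟨2 | 0⟩
  P = {0,2}:  v_{0} + v_{2} = v_{3} ; sig = ⟨2 | 1⟩
  P = {0,3}:  v_{0} + v_{3} = v_{5} ; sig = ⟨2 | 1⟩
  P = {1,2}:  v_{1} + v_{2} = v_{4} ; sig = ⟨2 | 1⟩
  P = {1,5}:  v_{1} + v_{5} = v_{0} ; sig = ⟨2 | 1⟩
  P = {3,4}:  v_{3} + v_{4} = v_{2} ; sig = ⟨2 | 1⟩
  P = {4,5}:  v_{4} + v_{5} = v_{3} ; sig = ⟨2 | 1⟩
  P = {2,5}:  v_{2} + v_{5} = 2·v_{3} ; sig = ⟨2 | 2⟩

Hence PRS(X_Σ) =
{ ⟨2 | 0⟩ ×2,  ⟨2 | 1⟩ ×6,  ⟨2 | 2⟩ }


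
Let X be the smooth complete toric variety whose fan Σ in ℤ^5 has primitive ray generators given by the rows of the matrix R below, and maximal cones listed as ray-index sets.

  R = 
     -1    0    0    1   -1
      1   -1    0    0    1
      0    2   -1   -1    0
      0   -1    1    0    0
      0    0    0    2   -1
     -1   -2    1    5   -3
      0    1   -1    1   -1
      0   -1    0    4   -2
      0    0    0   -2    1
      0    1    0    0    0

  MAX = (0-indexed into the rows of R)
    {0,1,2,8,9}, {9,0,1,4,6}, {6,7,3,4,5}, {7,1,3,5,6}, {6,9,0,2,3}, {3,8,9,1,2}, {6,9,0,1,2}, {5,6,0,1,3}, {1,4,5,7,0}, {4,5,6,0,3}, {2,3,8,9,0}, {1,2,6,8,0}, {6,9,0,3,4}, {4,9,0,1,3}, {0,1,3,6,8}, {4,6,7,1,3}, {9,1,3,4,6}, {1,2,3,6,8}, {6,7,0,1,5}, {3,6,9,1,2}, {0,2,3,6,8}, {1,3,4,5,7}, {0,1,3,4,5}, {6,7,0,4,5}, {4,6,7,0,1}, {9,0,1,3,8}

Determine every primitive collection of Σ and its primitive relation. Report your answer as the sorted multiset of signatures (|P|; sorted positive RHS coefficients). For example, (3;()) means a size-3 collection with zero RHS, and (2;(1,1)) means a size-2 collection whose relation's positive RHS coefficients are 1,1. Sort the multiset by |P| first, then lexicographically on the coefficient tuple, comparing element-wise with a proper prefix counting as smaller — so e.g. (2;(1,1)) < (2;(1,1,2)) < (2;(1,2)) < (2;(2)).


14 collections generate NE(X_Σ); each relation:

  P = {4,8}:  v_{4} + v_{8} = 0  →  sig = (2;())
  P = {2,4}:  v_{2} + v_{4} = v_{6} + v_{9}  →  sig = (2;(1,1))
  P = {2,7}:  v_{2} + v_{7} = v_{4} + v_{6}  →  sig = (2;(1,1))
  P = {2,5}:  v_{2} + v_{5} = v_{0} + v_{3} + v_{4} + v_{6}  →  sig = (2;(1,1,1,1))
  P = {7,8}:  v_{7} + v_{8} = v_{0} + v_{1} + v_{3} + v_{6}  →  sig = (2;(1,1,1,1))
  P = {5,9}:  v_{5} + v_{9} = v_{0} + v_{3} + 2·v_{4}  →  sig = (2;(1,1,2))
  P = {5,8}:  v_{5} + v_{8} = 2·v_{0} + v_{1} + 2·v_{3} + v_{6}  →  sig = (2;(1,1,2,2))
  P = {7,9}:  v_{7} + v_{9} = 2·v_{4}  →  sig = (2;(2))
  P = {0,3,7}:  v_{0} + v_{3} + v_{7} = v_{5}  →  sig = (3;(1))
  P = {6,8,9}:  v_{6} + v_{8} + v_{9} = v_{2}  →  sig = (3;(1))
  P = {0,1,2,3}:  v_{0} + v_{1} + v_{2} + v_{3} = 0  →  sig = (4;())
  P = {1,4,5,6}:  v_{1} + v_{4} + v_{5} + v_{6} = 2·v_{7}  →  sig = (4;(2))
  P = {0,1,3,4,6}:  v_{0} + v_{1} + v_{3} + v_{4} + v_{6} = v_{7}  →  sig = (5;(1))
  P = {0,1,3,6,9}:  v_{0} + v_{1} + v_{3} + v_{6} + v_{9} = v_{4}  →  sig = (5;(1))

Signatures (|P|; sorted positive RHS coefficients), sorted:
    |P|=2: 8 collections, coeffs (), (1,1), (1,1), (1,1,1,1), (1,1,1,1), (1,1,2), (1,1,2,2), (2)
    |P|=3: 2 collections, coeffs (1), (1)
    |P|=4: 2 collections, coeffs (), (2)
    |P|=5: 2 collections, coeffs (1), (1)


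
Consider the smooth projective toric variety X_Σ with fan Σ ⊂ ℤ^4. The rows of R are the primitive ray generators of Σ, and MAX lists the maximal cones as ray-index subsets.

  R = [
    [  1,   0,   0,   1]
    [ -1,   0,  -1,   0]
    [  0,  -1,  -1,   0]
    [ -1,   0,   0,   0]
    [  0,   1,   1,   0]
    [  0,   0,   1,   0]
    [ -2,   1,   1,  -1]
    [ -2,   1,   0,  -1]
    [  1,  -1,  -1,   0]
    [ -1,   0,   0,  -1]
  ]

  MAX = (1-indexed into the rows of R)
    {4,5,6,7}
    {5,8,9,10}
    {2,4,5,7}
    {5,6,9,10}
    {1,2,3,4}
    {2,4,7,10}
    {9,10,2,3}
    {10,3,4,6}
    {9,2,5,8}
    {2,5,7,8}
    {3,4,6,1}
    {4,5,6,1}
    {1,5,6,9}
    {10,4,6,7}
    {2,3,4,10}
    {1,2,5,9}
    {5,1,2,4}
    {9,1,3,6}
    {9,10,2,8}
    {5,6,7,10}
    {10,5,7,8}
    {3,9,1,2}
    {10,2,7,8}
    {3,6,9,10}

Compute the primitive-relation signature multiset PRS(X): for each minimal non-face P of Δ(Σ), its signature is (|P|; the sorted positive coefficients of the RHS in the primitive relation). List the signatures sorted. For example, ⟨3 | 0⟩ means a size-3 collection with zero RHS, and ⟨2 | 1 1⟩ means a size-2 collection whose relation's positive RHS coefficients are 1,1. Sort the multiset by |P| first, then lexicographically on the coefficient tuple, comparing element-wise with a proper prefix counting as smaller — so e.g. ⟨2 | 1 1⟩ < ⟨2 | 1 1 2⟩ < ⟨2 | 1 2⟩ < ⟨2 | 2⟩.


The 13 primitive collections of Σ (r=10, n=4):

  • {1,10}:  v_{1} + v_{10} = 0  so sig = ⟨2 | 0⟩
  • {3,5}:  v_{3} + v_{5} = 0  so sig = ⟨2 | 0⟩
  • {2,6}:  v_{2} + v_{6} = v_{4}  so sig = ⟨2 | 1⟩
  • {4,9}:  v_{4} + v_{9} = v_{3}  so sig = ⟨2 | 1⟩
  • {6,8}:  v_{6} + v_{8} = v_{7}  so sig = ⟨2 | 1⟩
  • {7,9}:  v_{7} + v_{9} = v_{10}  so sig = ⟨2 | 1⟩
  • {1,7}:  v_{1} + v_{7} = v_{4} + v_{5}  so sig = ⟨2 | 1 1⟩
  • {1,8}:  v_{1} + v_{8} = v_{2} + v_{5}  so sig = ⟨2 | 1 1⟩
  • {3,7}:  v_{3} + v_{7} = v_{4} + v_{10}  so sig = ⟨2 | 1 1⟩
  • {3,8}:  v_{3} + v_{8} = v_{2} + v_{10}  so sig = ⟨2 | 1 1⟩
  • {4,8}:  v_{4} + v_{8} = v_{2} + v_{7}  so sig = ⟨2 | 1 1⟩
  • {2,5,10}:  v_{2} + v_{5} + v_{10} = v_{8}  so sig = ⟨3 | 1⟩
  • {4,5,10}:  v_{4} + v_{5} + v_{10} = v_{7}  so sig = ⟨3 | 1⟩

so the primitive-relation signature multiset is
    ⟨2 | 0⟩
    ⟨2 | 0⟩
    ⟨2 | 1⟩
    ⟨2 | 1⟩
    ⟨2 | 1⟩
    ⟨2 | 1⟩
    ⟨2 | 1 1⟩
    ⟨2 | 1 1⟩
    ⟨2 | 1 1⟩
    ⟨2 | 1 1⟩
    ⟨2 | 1 1⟩
    ⟨3 | 1⟩
    ⟨3 | 1⟩


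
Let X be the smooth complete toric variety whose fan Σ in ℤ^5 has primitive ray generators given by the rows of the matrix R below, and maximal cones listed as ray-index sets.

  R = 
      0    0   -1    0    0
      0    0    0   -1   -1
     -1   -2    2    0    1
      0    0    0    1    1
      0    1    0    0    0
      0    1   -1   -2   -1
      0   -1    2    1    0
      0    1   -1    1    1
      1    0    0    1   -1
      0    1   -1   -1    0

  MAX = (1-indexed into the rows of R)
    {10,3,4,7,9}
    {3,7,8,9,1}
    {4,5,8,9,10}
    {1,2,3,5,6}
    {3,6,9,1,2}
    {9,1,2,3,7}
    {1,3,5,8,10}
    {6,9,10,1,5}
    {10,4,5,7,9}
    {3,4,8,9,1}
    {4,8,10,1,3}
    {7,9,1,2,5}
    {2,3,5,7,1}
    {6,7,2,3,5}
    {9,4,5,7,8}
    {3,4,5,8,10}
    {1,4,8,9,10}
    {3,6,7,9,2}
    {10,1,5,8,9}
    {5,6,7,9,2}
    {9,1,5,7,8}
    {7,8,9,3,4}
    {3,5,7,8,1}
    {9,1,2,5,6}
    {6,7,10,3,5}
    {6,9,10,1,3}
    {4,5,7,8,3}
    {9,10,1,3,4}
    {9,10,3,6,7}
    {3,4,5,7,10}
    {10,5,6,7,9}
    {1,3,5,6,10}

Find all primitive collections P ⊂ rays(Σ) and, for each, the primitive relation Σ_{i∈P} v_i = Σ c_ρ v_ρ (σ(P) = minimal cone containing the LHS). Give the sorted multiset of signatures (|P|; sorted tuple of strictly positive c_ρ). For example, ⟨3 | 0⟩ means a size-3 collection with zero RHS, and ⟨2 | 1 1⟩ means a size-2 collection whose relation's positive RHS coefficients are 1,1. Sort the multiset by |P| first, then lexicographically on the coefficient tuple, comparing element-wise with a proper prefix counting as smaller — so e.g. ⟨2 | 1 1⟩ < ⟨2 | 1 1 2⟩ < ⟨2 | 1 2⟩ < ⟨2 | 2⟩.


12 minimal non-faces of Δ(Σ) (on 10 rays):

  {2,4}:  v_{2} + v_{4} = 0  ⇒ sig = ⟨2 | 0⟩
  {2,10}:  v_{2} + v_{10} = v_{6}  ⇒ sig = ⟨2 | 1⟩
  {4,6}:  v_{4} + v_{6} = v_{10}  ⇒ sig = ⟨2 | 1⟩
  {2,8}:  v_{2} + v_{8} = v_{1} + v_{5}  ⇒ sig = ⟨2 | 1 1⟩
  {6,8}:  v_{6} + v_{8} = v_{1} + v_{5} + v_{10}  ⇒ sig = ⟨2 | 1 1 1⟩
  {1,7,10}:  v_{1} + v_{7} + v_{10} = 0  ⇒ sig = ⟨3 | 0⟩
  {1,4,5}:  v_{1} + v_{4} + v_{5} = v_{8}  ⇒ sig = ⟨3 | 1⟩
  {1,6,7}:  v_{1} + v_{6} + v_{7} = v_{2}  ⇒ sig = ⟨3 | 1⟩
  {3,5,9}:  v_{3} + v_{5} + v_{9} = v_{7}  ⇒ sig = ⟨3 | 1⟩
  {7,8,10}:  v_{7} + v_{8} + v_{10} = v_{4} + v_{5}  ⇒ sig = ⟨3 | 1 1⟩
  {1,4,7}:  v_{1} + v_{4} + v_{7} = v_{3} + v_{8} + v_{9}  ⇒ sig = ⟨3 | 1 1 1⟩
  {3,8,9,10}:  v_{3} + v_{8} + v_{9} + v_{10} = v_{4}  ⇒ sig = ⟨4 | 1⟩

Signatures (|P|; sorted positive RHS coefficients), sorted:
    |P|=2: 5 collections, coeffs (), (1), (1), (1,1), (1,1,1)
    |P|=3: 6 collections, coeffs (), (1), (1), (1), (1,1), (1,1,1)
    |P|=4: 1 collection, coeffs (1)


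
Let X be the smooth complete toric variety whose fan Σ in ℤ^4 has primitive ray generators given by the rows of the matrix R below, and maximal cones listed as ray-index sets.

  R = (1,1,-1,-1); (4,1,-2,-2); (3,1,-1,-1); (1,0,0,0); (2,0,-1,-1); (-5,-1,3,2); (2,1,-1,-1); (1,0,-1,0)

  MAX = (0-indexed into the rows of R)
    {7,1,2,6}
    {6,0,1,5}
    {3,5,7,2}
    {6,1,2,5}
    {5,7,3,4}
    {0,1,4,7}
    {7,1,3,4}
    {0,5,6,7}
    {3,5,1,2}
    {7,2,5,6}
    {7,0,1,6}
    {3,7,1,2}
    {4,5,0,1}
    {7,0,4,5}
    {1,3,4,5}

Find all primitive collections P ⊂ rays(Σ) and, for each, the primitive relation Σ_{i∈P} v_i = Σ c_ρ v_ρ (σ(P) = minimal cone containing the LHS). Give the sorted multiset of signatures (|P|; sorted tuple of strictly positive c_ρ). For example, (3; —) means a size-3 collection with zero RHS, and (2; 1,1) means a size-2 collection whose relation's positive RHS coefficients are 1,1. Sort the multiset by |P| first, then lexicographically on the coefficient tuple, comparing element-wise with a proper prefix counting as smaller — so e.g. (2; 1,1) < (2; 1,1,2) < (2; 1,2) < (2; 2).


6 minimal non-faces of Δ(Σ) (on 8 rays):

  P = {0,3}:  v_{0} + v_{3} = v_{6}  so sig = (2; 1)
  P = {3,6}:  v_{3} + v_{6} = v_{2}  so sig = (2; 1)
  P = {4,6}:  v_{4} + v_{6} = v_{1}  so sig = (2; 1)
  P = {2,4}:  v_{2} + v_{4} = v_{1} + v_{3}  so sig = (2; 1,1)
  P = {0,2}:  v_{0} + v_{2} = 2·v_{6}  so sig = (2; 2)
  P = {1,5,7}:  v_{1} + v_{5} + v_{7} = 0  so sig = (3; —)

Hence PRS(X_Σ) =
{ (2; 1) ×3,  (2; 1,1),  (2; 2),  (3; —) }


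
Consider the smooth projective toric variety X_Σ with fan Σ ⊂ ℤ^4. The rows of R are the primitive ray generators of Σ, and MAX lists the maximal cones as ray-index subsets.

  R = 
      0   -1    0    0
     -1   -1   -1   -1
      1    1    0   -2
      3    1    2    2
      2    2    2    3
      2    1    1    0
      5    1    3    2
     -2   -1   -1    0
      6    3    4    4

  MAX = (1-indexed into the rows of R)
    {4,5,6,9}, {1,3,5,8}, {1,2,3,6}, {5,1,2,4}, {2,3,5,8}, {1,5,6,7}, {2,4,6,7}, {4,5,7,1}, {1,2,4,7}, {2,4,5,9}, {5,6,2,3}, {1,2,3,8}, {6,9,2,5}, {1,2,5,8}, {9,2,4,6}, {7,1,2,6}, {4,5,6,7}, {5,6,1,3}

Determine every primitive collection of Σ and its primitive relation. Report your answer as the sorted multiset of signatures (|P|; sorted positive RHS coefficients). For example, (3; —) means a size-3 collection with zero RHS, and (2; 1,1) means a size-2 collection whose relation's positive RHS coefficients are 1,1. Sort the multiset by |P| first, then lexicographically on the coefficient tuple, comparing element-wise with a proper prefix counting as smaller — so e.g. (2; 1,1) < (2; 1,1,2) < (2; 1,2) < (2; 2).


14 minimal non-faces of Δ(Σ) (on 9 rays):

  P = {6,8}:  v_{6} + v_{8} = 0  so sig = (2; —)
  P = {7,8}:  v_{7} + v_{8} = v_{1} + v_{4}  so sig = (2; 1,1)
  P = {4,8}:  v_{4} + v_{8} = v_{1} + v_{2} + v_{5}  so sig = (2; 1,1,1)
  P = {8,9}:  v_{8} + v_{9} = v_{2} + v_{4} + v_{5}  so sig = (2; 1,1,1)
  P = {3,9}:  v_{3} + v_{9} = v_{2} + v_{5} + 3·v_{6}  so sig = (2; 1,1,3)
  P = {3,7}:  v_{3} + v_{7} = v_{1} + 3·v_{6}  so sig = (2; 1,3)
  P = {7,9}:  v_{7} + v_{9} = 3·v_{4} + v_{6}  so sig = (2; 1,3)
  P = {1,9}:  v_{1} + v_{9} = 2·v_{4}  so sig = (2; 2)
  P = {3,4}:  v_{3} + v_{4} = 2·v_{6}  so sig = (2; 2)
  P = {1,4,6}:  v_{1} + v_{4} + v_{6} = v_{7}  so sig = (3; 1)
  P = {2,5,7}:  v_{2} + v_{5} + v_{7} = 2·v_{4}  so sig = (3; 2)
  P = {1,2,3,5}:  v_{1} + v_{2} + v_{3} + v_{5} = v_{6}  so sig = (4; 1)
  P = {1,2,5,6}:  v_{1} + v_{2} + v_{5} + v_{6} = v_{4}  so sig = (4; 1)
  P = {2,4,5,6}:  v_{2} + v_{4} + v_{5} + v_{6} = v_{9}  so sig = (4; 1)

so the primitive-relation signature multiset is
{ (2; —),  (2; 1,1),  (2; 1,1,1) ×2,  (2; 1,1,3),  (2; 1,3) ×2,  (2; 2) ×2,  (3; 1),  (3; 2),  (4; 1) ×3 }


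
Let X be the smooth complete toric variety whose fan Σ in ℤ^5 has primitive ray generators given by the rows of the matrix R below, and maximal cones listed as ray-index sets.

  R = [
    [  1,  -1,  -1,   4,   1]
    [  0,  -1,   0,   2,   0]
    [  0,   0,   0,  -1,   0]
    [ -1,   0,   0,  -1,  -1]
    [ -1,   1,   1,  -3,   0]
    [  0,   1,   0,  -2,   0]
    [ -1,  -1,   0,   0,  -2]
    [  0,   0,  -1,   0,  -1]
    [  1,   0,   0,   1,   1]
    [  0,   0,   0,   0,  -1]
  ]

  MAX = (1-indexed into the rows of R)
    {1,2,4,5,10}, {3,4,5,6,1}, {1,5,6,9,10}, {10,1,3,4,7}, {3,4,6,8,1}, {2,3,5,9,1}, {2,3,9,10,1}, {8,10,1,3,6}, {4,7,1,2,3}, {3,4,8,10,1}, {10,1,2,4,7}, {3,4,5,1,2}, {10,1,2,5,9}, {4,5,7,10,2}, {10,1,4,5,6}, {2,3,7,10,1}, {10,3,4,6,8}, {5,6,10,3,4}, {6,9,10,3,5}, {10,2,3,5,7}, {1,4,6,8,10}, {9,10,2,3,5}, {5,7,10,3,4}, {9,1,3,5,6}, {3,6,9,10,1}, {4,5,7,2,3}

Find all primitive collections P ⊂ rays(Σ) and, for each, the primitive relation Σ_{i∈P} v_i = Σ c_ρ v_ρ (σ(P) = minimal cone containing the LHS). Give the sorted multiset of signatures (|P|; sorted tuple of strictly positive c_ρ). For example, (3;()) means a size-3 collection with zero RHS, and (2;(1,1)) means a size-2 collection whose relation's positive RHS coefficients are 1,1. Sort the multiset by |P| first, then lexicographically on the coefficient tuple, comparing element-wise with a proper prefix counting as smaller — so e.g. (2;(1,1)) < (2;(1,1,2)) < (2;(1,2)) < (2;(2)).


The 12 primitive collections of Σ (r=10, n=5):

  P = {2,6}:  v_{2} + v_{6} = 0  ⇒ sig = (2;())
  P = {4,9}:  v_{4} + v_{9} = 0  ⇒ sig = (2;())
  P = {5,8}:  v_{5} + v_{8} = v_{4} + v_{6}  ⇒ sig = (2;(1,1))
  P = {6,7}:  v_{6} + v_{7} = v_{3} + v_{4} + v_{10}  ⇒ sig = (2;(1,1,1))
  P = {7,9}:  v_{7} + v_{9} = v_{2} + v_{3} + v_{10}  ⇒ sig = (2;(1,1,1))
  P = {2,8}:  v_{2} + v_{8} = v_{1} + v_{3} + v_{4} + v_{10}  ⇒ sig = (2;(1,1,1,1))
  P = {8,9}:  v_{8} + v_{9} = v_{1} + v_{3} + v_{6} + v_{10}  ⇒ sig = (2;(1,1,1,1))
  P = {7,8}:  v_{7} + v_{8} = v_{1} + 2·v_{3} + 2·v_{4} + 2·v_{10}  ⇒ sig = (2;(1,2,2,2))
  P = {1,5,7}:  v_{1} + v_{5} + v_{7} = v_{2} + v_{4}  ⇒ sig = (3;(1,1))
  P = {1,3,5,10}:  v_{1} + v_{3} + v_{5} + v_{10} = 0  ⇒ sig = (4;())
  P = {2,3,4,10}:  v_{2} + v_{3} + v_{4} + v_{10} = v_{7}  ⇒ sig = (4;(1))
  P = {1,3,4,6,10}:  v_{1} + v_{3} + v_{4} + v_{6} + v_{10} = v_{8}  ⇒ sig = (5;(1))

Sorted signature multiset PRS(X):
{ (2;()) ×2,  (2;(1,1)),  (2;(1,1,1)) ×2,  (2;(1,1,1,1)) ×2,  (2;(1,2,2,2)),  (3;(1,1)),  (4;()),  (4;(1)),  (5;(1)) }


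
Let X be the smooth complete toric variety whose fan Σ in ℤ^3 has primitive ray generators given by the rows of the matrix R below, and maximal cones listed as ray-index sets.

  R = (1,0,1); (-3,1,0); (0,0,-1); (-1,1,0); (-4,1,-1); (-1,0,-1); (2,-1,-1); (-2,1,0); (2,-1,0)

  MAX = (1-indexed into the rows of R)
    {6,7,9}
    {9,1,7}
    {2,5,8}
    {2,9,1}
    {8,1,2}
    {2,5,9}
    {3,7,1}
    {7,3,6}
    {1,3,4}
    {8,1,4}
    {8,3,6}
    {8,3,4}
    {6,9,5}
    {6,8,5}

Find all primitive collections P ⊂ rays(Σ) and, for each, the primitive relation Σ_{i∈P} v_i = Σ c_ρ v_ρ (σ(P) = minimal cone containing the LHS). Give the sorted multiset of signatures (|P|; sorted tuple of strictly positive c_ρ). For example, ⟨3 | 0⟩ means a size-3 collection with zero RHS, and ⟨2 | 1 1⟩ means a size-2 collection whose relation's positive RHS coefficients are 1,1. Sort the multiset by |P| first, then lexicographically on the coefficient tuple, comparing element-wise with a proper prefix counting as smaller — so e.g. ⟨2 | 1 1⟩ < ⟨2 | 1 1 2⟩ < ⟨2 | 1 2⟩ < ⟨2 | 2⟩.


Δ(Σ) — 9 vertices, 16 min non-faces:

  • {1,6}:  v_{1} + v_{6} = 0  ⟹  sig = ⟨2 | 0⟩
  • {8,9}:  v_{8} + v_{9} = 0  ⟹  sig = ⟨2 | 0⟩
  • {1,5}:  v_{1} + v_{5} = v_{2}  ⟹  sig = ⟨2 | 1⟩
  • {2,6}:  v_{2} + v_{6} = v_{5}  ⟹  sig = ⟨2 | 1⟩
  • {2,7}:  v_{2} + v_{7} = v_{6}  ⟹  sig = ⟨2 | 1⟩
  • {3,9}:  v_{3} + v_{9} = v_{7}  ⟹  sig = ⟨2 | 1⟩
  • {7,8}:  v_{7} + v_{8} = v_{3}  ⟹  sig = ⟨2 | 1⟩
  • {2,3}:  v_{2} + v_{3} = v_{6} + v_{8}  ⟹  sig = ⟨2 | 1 1⟩
  • {4,6}:  v_{4} + v_{6} = v_{3} + v_{8}  ⟹  sig = ⟨2 | 1 1⟩
  • {4,9}:  v_{4} + v_{9} = v_{1} + v_{3}  ⟹  sig = ⟨2 | 1 1⟩
  • {3,5}:  v_{3} + v_{5} = 2·v_{6} + v_{8}  ⟹  sig = ⟨2 | 1 2⟩
  • {4,5}:  v_{4} + v_{5} = v_{6} + 2·v_{8}  ⟹  sig = ⟨2 | 1 2⟩
  • {4,7}:  v_{4} + v_{7} = v_{1} + 2·v_{3}  ⟹  sig = ⟨2 | 1 2⟩
  • {2,4}:  v_{2} + v_{4} = 2·v_{8}  ⟹  sig = ⟨2 | 2⟩
  • {5,7}:  v_{5} + v_{7} = 2·v_{6}  ⟹  sig = ⟨2 | 2⟩
  • {1,3,8}:  v_{1} + v_{3} + v_{8} = v_{4}  ⟹  sig = ⟨3 | 1⟩

Signatures (|P|; sorted positive RHS coefficients), sorted:
    |P|=2: 15 collections, coeffs (), (), (1), (1), (1), (1), (1), (1,1), (1,1), (1,1), (1,2), (1,2), (1,2), (2), (2)
    |P|=3: 1 collection, coeffs (1)


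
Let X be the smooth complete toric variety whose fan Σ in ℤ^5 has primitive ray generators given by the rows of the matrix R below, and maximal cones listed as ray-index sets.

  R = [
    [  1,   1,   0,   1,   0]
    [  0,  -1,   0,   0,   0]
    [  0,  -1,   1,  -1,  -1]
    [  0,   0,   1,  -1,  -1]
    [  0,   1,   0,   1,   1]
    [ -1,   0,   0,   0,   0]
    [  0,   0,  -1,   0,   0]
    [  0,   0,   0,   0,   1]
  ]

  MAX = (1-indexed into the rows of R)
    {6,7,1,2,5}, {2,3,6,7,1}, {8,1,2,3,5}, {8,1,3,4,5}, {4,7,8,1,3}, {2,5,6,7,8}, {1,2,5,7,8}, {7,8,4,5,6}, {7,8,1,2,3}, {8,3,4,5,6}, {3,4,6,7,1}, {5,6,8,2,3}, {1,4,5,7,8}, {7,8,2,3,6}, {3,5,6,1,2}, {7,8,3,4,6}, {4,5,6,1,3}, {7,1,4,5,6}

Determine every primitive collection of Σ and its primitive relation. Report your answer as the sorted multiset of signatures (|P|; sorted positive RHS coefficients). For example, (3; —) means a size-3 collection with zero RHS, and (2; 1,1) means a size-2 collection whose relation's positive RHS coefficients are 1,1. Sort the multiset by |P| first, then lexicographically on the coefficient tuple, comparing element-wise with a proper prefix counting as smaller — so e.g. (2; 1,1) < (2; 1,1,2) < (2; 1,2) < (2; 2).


Σ has 3 primitive collections:

  • {2,4}:  v_{2} + v_{4} = v_{3} — sig = (2; 1)
  • {3,5,7}:  v_{3} + v_{5} + v_{7} = 0 — sig = (3; —)
  • {1,6,8}:  v_{1} + v_{6} + v_{8} = v_{5} — sig = (3; 1)

so the primitive-relation signature multiset is
[(2; 1), (3; —), (3; 1)]


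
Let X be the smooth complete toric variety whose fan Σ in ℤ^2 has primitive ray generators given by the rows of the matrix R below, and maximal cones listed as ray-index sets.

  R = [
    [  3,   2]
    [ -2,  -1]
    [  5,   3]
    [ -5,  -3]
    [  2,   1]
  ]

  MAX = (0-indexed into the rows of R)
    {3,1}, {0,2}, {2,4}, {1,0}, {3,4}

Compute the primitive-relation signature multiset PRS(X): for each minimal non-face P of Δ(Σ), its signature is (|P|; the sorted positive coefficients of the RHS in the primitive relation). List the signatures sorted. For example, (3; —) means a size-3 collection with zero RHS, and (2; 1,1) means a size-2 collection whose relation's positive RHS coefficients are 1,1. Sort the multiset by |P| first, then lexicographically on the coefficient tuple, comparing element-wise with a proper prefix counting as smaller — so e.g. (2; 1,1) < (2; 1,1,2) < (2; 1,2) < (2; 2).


Σ has 5 primitive collections:

  P = {1,4}:  v_{1} + v_{4} = 0 — sig = (2; —)
  P = {2,3}:  v_{2} + v_{3} = 0 — sig = (2; —)
  P = {0,3}:  v_{0} + v_{3} = v_{1} — sig = (2; 1)
  P = {0,4}:  v_{0} + v_{4} = v_{2} — sig = (2; 1)
  P = {1,2}:  v_{1} + v_{2} = v_{0} — sig = (2; 1)

Signatures (|P|; sorted positive RHS coefficients), sorted:
[(2; —), (2; —), (2; 1), (2; 1), (2; 1)]


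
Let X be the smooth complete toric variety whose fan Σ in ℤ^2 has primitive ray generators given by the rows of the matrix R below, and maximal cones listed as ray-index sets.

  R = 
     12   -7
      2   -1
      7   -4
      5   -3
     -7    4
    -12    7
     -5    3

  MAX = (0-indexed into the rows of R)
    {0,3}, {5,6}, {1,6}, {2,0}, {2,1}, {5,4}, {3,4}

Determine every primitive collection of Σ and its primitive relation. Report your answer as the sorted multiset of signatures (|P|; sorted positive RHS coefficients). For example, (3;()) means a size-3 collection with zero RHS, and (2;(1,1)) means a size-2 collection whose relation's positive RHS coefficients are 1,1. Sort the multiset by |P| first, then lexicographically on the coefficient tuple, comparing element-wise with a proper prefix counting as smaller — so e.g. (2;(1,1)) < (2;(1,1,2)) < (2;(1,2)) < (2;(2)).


The 14 primitive collections of Σ (r=7, n=2):

  {0,5}:  v_{0} + v_{5} = 0  ⇒ sig = (2;())
  {2,4}:  v_{2} + v_{4} = 0  ⇒ sig = (2;())
  {3,6}:  v_{3} + v_{6} = 0  ⇒ sig = (2;())
  {0,4}:  v_{0} + v_{4} = v_{3}  ⇒ sig = (2;(1))
  {0,6}:  v_{0} + v_{6} = v_{2}  ⇒ sig = (2;(1))
  {1,3}:  v_{1} + v_{3} = v_{2}  ⇒ sig = (2;(1))
  {1,4}:  v_{1} + v_{4} = v_{6}  ⇒ sig = (2;(1))
  {2,3}:  v_{2} + v_{3} = v_{0}  ⇒ sig = (2;(1))
  {2,5}:  v_{2} + v_{5} = v_{6}  ⇒ sig = (2;(1))
  {2,6}:  v_{2} + v_{6} = v_{1}  ⇒ sig = (2;(1))
  {3,5}:  v_{3} + v_{5} = v_{4}  ⇒ sig = (2;(1))
  {4,6}:  v_{4} + v_{6} = v_{5}  ⇒ sig = (2;(1))
  {0,1}:  v_{0} + v_{1} = 2·v_{2}  ⇒ sig = (2;(2))
  {1,5}:  v_{1} + v_{5} = 2·v_{6}  ⇒ sig = (2;(2))

so the primitive-relation signature multiset is
    (2;())
    (2;())
    (2;())
    (2;(1))
    (2;(1))
    (2;(1))
    (2;(1))
    (2;(1))
    (2;(1))
    (2;(1))
    (2;(1))
    (2;(1))
    (2;(2))
    (2;(2))


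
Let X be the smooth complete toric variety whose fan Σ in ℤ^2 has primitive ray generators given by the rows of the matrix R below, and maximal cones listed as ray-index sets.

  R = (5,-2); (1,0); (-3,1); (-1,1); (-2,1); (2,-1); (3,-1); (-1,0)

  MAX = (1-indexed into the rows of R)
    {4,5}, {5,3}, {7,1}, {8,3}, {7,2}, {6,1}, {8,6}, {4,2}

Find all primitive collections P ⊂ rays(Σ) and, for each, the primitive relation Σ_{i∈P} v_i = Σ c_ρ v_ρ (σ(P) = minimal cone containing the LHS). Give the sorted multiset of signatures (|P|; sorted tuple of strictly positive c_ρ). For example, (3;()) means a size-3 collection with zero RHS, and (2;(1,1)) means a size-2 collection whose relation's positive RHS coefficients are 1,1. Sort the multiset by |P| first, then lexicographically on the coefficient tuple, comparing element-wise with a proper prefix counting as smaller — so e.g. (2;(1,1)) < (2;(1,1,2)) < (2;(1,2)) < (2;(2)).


Primitive collections (20):

  • {2,8}:  v_{2} + v_{8} = 0  ⟹  sig = (2;())
  • {3,7}:  v_{3} + v_{7} = 0  ⟹  sig = (2;())
  • {5,6}:  v_{5} + v_{6} = 0  ⟹  sig = (2;())
  • {1,3}:  v_{1} + v_{3} = v_{6}  ⟹  sig = (2;(1))
  • {1,5}:  v_{1} + v_{5} = v_{7}  ⟹  sig = (2;(1))
  • {2,3}:  v_{2} + v_{3} = v_{5}  ⟹  sig = (2;(1))
  • {2,5}:  v_{2} + v_{5} = v_{4}  ⟹  sig = (2;(1))
  • {2,6}:  v_{2} + v_{6} = v_{7}  ⟹  sig = (2;(1))
  • {3,6}:  v_{3} + v_{6} = v_{8}  ⟹  sig = (2;(1))
  • {4,6}:  v_{4} + v_{6} = v_{2}  ⟹  sig = (2;(1))
  • {4,8}:  v_{4} + v_{8} = v_{5}  ⟹  sig = (2;(1))
  • {5,7}:  v_{5} + v_{7} = v_{2}  ⟹  sig = (2;(1))
  • {5,8}:  v_{5} + v_{8} = v_{3}  ⟹  sig = (2;(1))
  • {6,7}:  v_{6} + v_{7} = v_{1}  ⟹  sig = (2;(1))
  • {7,8}:  v_{7} + v_{8} = v_{6}  ⟹  sig = (2;(1))
  • {1,4}:  v_{1} + v_{4} = v_{2} + v_{7}  ⟹  sig = (2;(1,1))
  • {1,2}:  v_{1} + v_{2} = 2·v_{7}  ⟹  sig = (2;(2))
  • {1,8}:  v_{1} + v_{8} = 2·v_{6}  ⟹  sig = (2;(2))
  • {3,4}:  v_{3} + v_{4} = 2·v_{5}  ⟹  sig = (2;(2))
  • {4,7}:  v_{4} + v_{7} = 2·v_{2}  ⟹  sig = (2;(2))

so the primitive-relation signature multiset is
[(2;()), (2;()), (2;()), (2;(1)), (2;(1)), (2;(1)), (2;(1)), (2;(1)), (2;(1)), (2;(1)), (2;(1)), (2;(1)), (2;(1)), (2;(1)), (2;(1)), (2;(1,1)), (2;(2)), (2;(2)), (2;(2)), (2;(2))]


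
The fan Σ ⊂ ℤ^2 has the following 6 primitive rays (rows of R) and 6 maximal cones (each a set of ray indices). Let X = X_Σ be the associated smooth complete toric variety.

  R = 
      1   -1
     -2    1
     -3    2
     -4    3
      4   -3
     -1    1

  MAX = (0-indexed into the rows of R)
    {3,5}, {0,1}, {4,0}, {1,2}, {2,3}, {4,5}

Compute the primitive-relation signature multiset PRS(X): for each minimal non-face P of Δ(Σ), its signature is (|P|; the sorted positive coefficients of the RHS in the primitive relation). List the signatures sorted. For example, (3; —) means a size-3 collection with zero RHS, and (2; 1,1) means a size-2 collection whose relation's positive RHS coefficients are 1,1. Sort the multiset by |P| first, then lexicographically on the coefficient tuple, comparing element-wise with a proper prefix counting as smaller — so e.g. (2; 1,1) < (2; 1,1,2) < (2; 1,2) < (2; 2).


9 collections generate NE(X_Σ); each relation:

  {0,5}:  v_{0} + v_{5} = 0 ; sig = (2; —)
  {3,4}:  v_{3} + v_{4} = 0 ; sig = (2; —)
  {0,2}:  v_{0} + v_{2} = v_{1} ; sig = (2; 1)
  {0,3}:  v_{0} + v_{3} = v_{2} ; sig = (2; 1)
  {1,5}:  v_{1} + v_{5} = v_{2} ; sig = (2; 1)
  {2,4}:  v_{2} + v_{4} = v_{0} ; sig = (2; 1)
  {2,5}:  v_{2} + v_{5} = v_{3} ; sig = (2; 1)
  {1,3}:  v_{1} + v_{3} = 2·v_{2} ; sig = (2; 2)
  {1,4}:  v_{1} + v_{4} = 2·v_{0} ; sig = (2; 2)

Hence PRS(X_Σ) =
{ (2; —) ×2,  (2; 1) ×5,  (2; 2) ×2 }


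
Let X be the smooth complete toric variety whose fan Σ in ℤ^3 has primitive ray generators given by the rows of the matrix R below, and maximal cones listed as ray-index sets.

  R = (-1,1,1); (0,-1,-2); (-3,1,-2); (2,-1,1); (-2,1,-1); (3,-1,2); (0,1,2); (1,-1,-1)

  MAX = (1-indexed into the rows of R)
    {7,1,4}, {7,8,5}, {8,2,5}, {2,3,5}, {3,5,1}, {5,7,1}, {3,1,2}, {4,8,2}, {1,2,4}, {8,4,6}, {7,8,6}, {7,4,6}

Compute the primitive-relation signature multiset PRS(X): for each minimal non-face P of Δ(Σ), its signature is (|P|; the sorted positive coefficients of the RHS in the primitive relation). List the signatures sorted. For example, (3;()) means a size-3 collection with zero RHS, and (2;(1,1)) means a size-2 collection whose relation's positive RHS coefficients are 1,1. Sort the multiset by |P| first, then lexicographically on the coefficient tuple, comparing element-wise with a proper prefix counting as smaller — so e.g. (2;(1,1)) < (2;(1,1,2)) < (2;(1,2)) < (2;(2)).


Primitive collections (12):

  • {1,8}:  v_{1} + v_{8} = 0  so sig = (2;())
  • {2,7}:  v_{2} + v_{7} = 0  so sig = (2;())
  • {3,6}:  v_{3} + v_{6} = 0  so sig = (2;())
  • {4,5}:  v_{4} + v_{5} = 0  so sig = (2;())
  • {1,6}:  v_{1} + v_{6} = v_{4} + v_{7}  so sig = (2;(1,1))
  • {2,6}:  v_{2} + v_{6} = v_{4} + v_{8}  so sig = (2;(1,1))
  • {3,4}:  v_{3} + v_{4} = v_{1} + v_{2}  so sig = (2;(1,1))
  • {3,7}:  v_{3} + v_{7} = v_{1} + v_{5}  so sig = (2;(1,1))
  • {3,8}:  v_{3} + v_{8} = v_{2} + v_{5}  so sig = (2;(1,1))
  • {5,6}:  v_{5} + v_{6} = v_{7} + v_{8}  so sig = (2;(1,1))
  • {1,2,5}:  v_{1} + v_{2} + v_{5} = v_{3}  so sig = (3;(1))
  • {4,7,8}:  v_{4} + v_{7} + v_{8} = v_{6}  so sig = (3;(1))

so the primitive-relation signature multiset is
    |P|=2: 10 collections, coeffs (), (), (), (), (1,1), (1,1), (1,1), (1,1), (1,1), (1,1)
    |P|=3: 2 collections, coeffs (1), (1)


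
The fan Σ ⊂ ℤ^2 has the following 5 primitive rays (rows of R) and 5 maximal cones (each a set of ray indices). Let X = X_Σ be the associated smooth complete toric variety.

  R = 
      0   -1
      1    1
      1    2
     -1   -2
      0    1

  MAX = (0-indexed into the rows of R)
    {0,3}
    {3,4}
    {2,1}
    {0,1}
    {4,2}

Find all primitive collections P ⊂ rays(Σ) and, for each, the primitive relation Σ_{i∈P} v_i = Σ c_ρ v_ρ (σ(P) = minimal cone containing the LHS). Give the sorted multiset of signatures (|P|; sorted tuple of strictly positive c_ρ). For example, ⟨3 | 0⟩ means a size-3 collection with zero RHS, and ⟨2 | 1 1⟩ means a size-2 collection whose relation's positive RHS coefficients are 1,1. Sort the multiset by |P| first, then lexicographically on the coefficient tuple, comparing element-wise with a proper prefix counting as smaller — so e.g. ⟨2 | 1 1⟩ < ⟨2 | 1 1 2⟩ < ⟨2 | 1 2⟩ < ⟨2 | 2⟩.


Σ has 5 primitive collections:

  P = {0,4}:  v_{0} + v_{4} = 0  ⇒ sig = ⟨2 | 0⟩
  P = {2,3}:  v_{2} + v_{3} = 0  ⇒ sig = ⟨2 | 0⟩
  P = {0,2}:  v_{0} + v_{2} = v_{1}  ⇒ sig = ⟨2 | 1⟩
  P = {1,3}:  v_{1} + v_{3} = v_{0}  ⇒ sig = ⟨2 | 1⟩
  P = {1,4}:  v_{1} + v_{4} = v_{2}  ⇒ sig = ⟨2 | 1⟩

Signatures (|P|; sorted positive RHS coefficients), sorted:
    |P|=2: 5 collections, coeffs (), (), (1), (1), (1)


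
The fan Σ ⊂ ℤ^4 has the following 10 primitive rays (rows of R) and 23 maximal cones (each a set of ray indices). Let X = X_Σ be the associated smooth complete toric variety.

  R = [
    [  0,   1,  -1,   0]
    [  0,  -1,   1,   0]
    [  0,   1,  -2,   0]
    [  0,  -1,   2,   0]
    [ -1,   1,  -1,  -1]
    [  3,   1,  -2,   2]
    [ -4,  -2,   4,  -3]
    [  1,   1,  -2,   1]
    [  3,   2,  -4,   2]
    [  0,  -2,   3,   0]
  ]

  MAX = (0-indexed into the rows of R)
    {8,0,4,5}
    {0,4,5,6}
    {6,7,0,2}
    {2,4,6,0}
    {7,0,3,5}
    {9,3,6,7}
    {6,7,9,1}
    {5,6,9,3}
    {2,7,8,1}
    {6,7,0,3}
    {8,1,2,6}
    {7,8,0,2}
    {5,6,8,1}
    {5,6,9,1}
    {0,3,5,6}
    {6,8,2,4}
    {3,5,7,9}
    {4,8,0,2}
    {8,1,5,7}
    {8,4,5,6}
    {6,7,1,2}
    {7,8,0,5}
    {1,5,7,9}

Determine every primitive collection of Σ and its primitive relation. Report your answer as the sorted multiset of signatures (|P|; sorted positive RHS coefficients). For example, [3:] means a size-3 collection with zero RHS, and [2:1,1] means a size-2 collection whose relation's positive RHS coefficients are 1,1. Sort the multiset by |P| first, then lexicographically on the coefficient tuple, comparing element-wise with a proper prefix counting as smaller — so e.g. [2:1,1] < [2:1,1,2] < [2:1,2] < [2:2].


Δ(Σ) — 10 vertices, 15 min non-faces:

  P={0,1}:  v_{0} + v_{1} = 0 — sig = [2:]
  P={2,3}:  v_{2} + v_{3} = 0 — sig = [2:]
  P={0,9}:  v_{0} + v_{9} = v_{3} — sig = [2:1]
  P={1,3}:  v_{1} + v_{3} = v_{9} — sig = [2:1]
  P={2,5}:  v_{2} + v_{5} = v_{8} — sig = [2:1]
  P={2,9}:  v_{2} + v_{9} = v_{1} — sig = [2:1]
  P={3,8}:  v_{3} + v_{8} = v_{5} — sig = [2:1]
  P={1,4}:  v_{1} + v_{4} = v_{6} + v_{8} — sig = [2:1,1]
  P={4,7}:  v_{4} + v_{7} = v_{0} + v_{2} — sig = [2:1,1]
  P={4,9}:  v_{4} + v_{9} = v_{5} + v_{6} — sig = [2:1,1]
  P={8,9}:  v_{8} + v_{9} = v_{1} + v_{5} — sig = [2:1,1]
  P={3,4}:  v_{3} + v_{4} = v_{0} + v_{5} + v_{6} — sig = [2:1,1,1]
  P={5,6,7}:  v_{5} + v_{6} + v_{7} = 0 — sig = [3:]
  P={0,6,8}:  v_{0} + v_{6} + v_{8} = v_{4} — sig = [3:1]
  P={6,7,8}:  v_{6} + v_{7} + v_{8} = v_{2} — sig = [3:1]

Signatures (|P|; sorted positive RHS coefficients), sorted:
{ [2:] ×2,  [2:1] ×5,  [2:1,1] ×4,  [2:1,1,1],  [3:],  [3:1] ×2 }


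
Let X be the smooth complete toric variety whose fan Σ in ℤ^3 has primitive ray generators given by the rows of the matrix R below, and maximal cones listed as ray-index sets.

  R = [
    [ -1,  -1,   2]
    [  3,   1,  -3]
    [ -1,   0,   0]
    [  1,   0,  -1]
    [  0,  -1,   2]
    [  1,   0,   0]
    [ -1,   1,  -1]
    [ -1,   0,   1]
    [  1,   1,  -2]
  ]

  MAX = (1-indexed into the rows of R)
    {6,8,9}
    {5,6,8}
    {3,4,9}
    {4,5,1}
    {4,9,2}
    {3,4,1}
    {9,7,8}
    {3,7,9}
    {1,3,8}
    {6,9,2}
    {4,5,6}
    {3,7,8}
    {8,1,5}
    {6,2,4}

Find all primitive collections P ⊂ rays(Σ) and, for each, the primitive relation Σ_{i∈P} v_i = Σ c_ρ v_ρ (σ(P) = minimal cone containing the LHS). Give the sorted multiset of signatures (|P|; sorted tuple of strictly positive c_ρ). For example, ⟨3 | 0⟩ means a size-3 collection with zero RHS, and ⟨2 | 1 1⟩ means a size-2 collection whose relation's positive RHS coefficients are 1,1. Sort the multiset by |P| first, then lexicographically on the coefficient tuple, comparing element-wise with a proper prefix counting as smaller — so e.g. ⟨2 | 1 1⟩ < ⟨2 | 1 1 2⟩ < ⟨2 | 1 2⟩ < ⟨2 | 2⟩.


|primitive collections| = 17. Relations:

  • {1,9}:  v_{1} + v_{9} = 0  ⟹  sig = ⟨2 | 0⟩
  • {3,6}:  v_{3} + v_{6} = 0  ⟹  sig = ⟨2 | 0⟩
  • {4,8}:  v_{4} + v_{8} = 0  ⟹  sig = ⟨2 | 0⟩
  • {1,6}:  v_{1} + v_{6} = v_{5}  ⟹  sig = ⟨2 | 1⟩
  • {3,5}:  v_{3} + v_{5} = v_{1}  ⟹  sig = ⟨2 | 1⟩
  • {5,7}:  v_{5} + v_{7} = v_{8}  ⟹  sig = ⟨2 | 1⟩
  • {5,9}:  v_{5} + v_{9} = v_{6}  ⟹  sig = ⟨2 | 1⟩
  • {1,2}:  v_{1} + v_{2} = v_{4} + v_{6}  ⟹  sig = ⟨2 | 1 1⟩
  • {1,7}:  v_{1} + v_{7} = v_{3} + v_{8}  ⟹  sig = ⟨2 | 1 1⟩
  • {2,3}:  v_{2} + v_{3} = v_{4} + v_{9}  ⟹  sig = ⟨2 | 1 1⟩
  • {2,8}:  v_{2} + v_{8} = v_{6} + v_{9}  ⟹  sig = ⟨2 | 1 1⟩
  • {4,7}:  v_{4} + v_{7} = v_{3} + v_{9}  ⟹  sig = ⟨2 | 1 1⟩
  • {6,7}:  v_{6} + v_{7} = v_{8} + v_{9}  ⟹  sig = ⟨2 | 1 1⟩
  • {2,5}:  v_{2} + v_{5} = v_{4} + 2·v_{6}  ⟹  sig = ⟨2 | 1 2⟩
  • {2,7}:  v_{2} + v_{7} = 2·v_{9}  ⟹  sig = ⟨2 | 2⟩
  • {3,8,9}:  v_{3} + v_{8} + v_{9} = v_{7}  ⟹  sig = ⟨3 | 1⟩
  • {4,6,9}:  v_{4} + v_{6} + v_{9} = v_{2}  ⟹  sig = ⟨3 | 1⟩

Hence PRS(X_Σ) =
    |P|=2: 15 collections, coeffs (), (), (), (1), (1), (1), (1), (1,1), (1,1), (1,1), (1,1), (1,1), (1,1), (1,2), (2)
    |P|=3: 2 collections, coeffs (1), (1)


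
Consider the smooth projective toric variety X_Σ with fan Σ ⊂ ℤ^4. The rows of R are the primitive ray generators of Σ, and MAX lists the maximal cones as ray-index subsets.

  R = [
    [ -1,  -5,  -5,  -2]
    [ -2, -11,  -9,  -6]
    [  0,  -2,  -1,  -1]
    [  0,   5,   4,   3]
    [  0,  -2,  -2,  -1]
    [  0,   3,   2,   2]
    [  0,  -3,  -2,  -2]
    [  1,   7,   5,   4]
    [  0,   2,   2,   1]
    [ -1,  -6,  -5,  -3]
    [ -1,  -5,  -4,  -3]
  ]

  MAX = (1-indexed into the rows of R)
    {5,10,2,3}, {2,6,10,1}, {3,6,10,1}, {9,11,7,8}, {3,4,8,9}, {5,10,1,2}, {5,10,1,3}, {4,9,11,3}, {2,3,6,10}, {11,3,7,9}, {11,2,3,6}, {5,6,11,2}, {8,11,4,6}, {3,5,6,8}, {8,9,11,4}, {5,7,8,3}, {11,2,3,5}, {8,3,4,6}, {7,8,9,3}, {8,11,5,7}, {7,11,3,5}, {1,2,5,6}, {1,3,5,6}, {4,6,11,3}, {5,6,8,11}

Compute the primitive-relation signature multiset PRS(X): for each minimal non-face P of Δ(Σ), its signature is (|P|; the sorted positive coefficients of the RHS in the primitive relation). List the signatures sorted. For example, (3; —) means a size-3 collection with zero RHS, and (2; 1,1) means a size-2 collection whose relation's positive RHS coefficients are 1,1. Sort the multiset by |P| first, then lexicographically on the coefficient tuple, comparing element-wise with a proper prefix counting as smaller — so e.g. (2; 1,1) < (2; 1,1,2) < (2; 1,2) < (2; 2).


The 24 primitive collections of Σ (r=11, n=4):

  P = {5,9}:  v_{5} + v_{9} = 0 — sig = (2; —)
  P = {6,7}:  v_{6} + v_{7} = 0 — sig = (2; —)
  P = {4,5}:  v_{4} + v_{5} = v_{6} — sig = (2; 1)
  P = {4,7}:  v_{4} + v_{7} = v_{9} — sig = (2; 1)
  P = {6,9}:  v_{6} + v_{9} = v_{4} — sig = (2; 1)
  P = {10,11}:  v_{10} + v_{11} = v_{2} — sig = (2; 1)
  P = {1,7}:  v_{1} + v_{7} = v_{5} + v_{10} — sig = (2; 1,1)
  P = {1,9}:  v_{1} + v_{9} = v_{6} + v_{10} — sig = (2; 1,1)
  P = {8,10}:  v_{8} + v_{10} = v_{5} + v_{6} — sig = (2; 1,1)
  P = {1,11}:  v_{1} + v_{11} = v_{2} + v_{5} + v_{6} — sig = (2; 1,1,1)
  P = {2,8}:  v_{2} + v_{8} = v_{5} + v_{6} + v_{11} — sig = (2; 1,1,1)
  P = {7,10}:  v_{7} + v_{10} = v_{3} + v_{5} + v_{11} — sig = (2; 1,1,1)
  P = {9,10}:  v_{9} + v_{10} = v_{3} + v_{6} + v_{11} — sig = (2; 1,1,1)
  P = {2,7}:  v_{2} + v_{7} = v_{3} + v_{5} + 2·v_{11} — sig = (2; 1,1,2)
  P = {2,9}:  v_{2} + v_{9} = v_{3} + v_{6} + 2·v_{11} — sig = (2; 1,1,2)
  P = {4,10}:  v_{4} + v_{10} = v_{3} + 2·v_{6} + v_{11} — sig = (2; 1,1,2)
  P = {1,4}:  v_{1} + v_{4} = 2·v_{6} + v_{10} — sig = (2; 1,2)
  P = {2,4}:  v_{2} + v_{4} = v_{3} + 2·v_{6} + 2·v_{11} — sig = (2; 1,2,2)
  P = {1,8}:  v_{1} + v_{8} = 2·v_{5} + 2·v_{6} — sig = (2; 2,2)
  P = {3,8,11}:  v_{3} + v_{8} + v_{11} = 0 — sig = (3; —)
  P = {5,6,10}:  v_{5} + v_{6} + v_{10} = v_{1} — sig = (3; 1)
  P = {1,2,3}:  v_{1} + v_{2} + v_{3} = 3·v_{10} — sig = (3; 3)
  P = {3,5,6,11}:  v_{3} + v_{5} + v_{6} + v_{11} = v_{10} — sig = (4; 1)
  P = {2,3,5,6}:  v_{2} + v_{3} + v_{5} + v_{6} = 2·v_{10} — sig = (4; 2)

Signatures (|P|; sorted positive RHS coefficients), sorted:
    |P|=2: 19 collections, coeffs (), (), (1), (1), (1), (1), (1,1), (1,1), (1,1), (1,1,1), (1,1,1), (1,1,1), (1,1,1), (1,1,2), (1,1,2), (1,1,2), (1,2), (1,2,2), (2,2)
    |P|=3: 3 collections, coeffs (), (1), (3)
    |P|=4: 2 collections, coeffs (1), (2)


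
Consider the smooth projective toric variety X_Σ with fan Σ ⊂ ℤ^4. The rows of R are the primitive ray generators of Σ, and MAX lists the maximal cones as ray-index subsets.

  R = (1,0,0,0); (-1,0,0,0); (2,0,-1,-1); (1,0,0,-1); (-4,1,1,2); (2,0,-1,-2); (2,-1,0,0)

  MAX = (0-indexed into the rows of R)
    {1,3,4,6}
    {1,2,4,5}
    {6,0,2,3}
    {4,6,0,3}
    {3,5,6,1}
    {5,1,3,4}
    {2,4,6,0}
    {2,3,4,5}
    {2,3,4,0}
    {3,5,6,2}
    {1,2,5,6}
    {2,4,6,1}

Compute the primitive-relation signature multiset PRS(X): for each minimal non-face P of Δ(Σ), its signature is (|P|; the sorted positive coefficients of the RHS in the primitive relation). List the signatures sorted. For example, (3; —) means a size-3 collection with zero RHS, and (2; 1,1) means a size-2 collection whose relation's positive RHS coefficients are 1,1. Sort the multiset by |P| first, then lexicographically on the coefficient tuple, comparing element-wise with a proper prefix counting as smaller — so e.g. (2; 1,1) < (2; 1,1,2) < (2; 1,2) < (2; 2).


5 minimal non-faces of Δ(Σ) (on 7 rays):

  {0,1}:  v_{0} + v_{1} = 0  →  sig = (2; —)
  {0,5}:  v_{0} + v_{5} = v_{2} + v_{3}  →  sig = (2; 1,1)
  {4,5,6}:  v_{4} + v_{5} + v_{6} = 0  →  sig = (3; —)
  {1,2,3}:  v_{1} + v_{2} + v_{3} = v_{5}  →  sig = (3; 1)
  {2,3,4,6}:  v_{2} + v_{3} + v_{4} + v_{6} = v_{0}  →  sig = (4; 1)

Sorted signature multiset PRS(X):
    |P|=2: 2 collections, coeffs (), (1,1)
    |P|=3: 2 collections, coeffs (), (1)
    |P|=4: 1 collection, coeffs (1)
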